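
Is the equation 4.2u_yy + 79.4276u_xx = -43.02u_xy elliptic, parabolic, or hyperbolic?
Rewriting in standard form: 79.4276u_xx + 43.02u_xy + 4.2u_yy = 0. Computing B² - 4AC with A = 79.4276, B = 43.02, C = 4.2: discriminant = 516.33672 (positive). Answer: hyperbolic.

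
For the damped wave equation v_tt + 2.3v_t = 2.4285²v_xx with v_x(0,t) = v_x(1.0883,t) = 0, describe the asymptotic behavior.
v → constant (steady state). Damping (γ=2.3) dissipates the nonconstant modes; with Neumann BCs the spatial average obeys M''+γM'=0 and tends to a finite limit.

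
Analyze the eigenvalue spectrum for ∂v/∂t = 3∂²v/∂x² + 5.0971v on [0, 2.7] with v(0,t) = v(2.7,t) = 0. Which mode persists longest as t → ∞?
Eigenvalues: λₙ = 3n²π²/2.7² - 5.0971.
First three modes:
  n=1: λ₁ = 3π²/2.7² - 5.0971 ≈ -1.036
  n=2: λ₂ = 12π²/2.7² - 5.0971 ≈ 11.149
  n=3: λ₃ = 27π²/2.7² - 5.0971 ≈ 31.457
Since 3π²/2.7² ≈ 4.062 < 5.0971, λ₁ < 0.
The n=1 mode grows fastest (−λₙ is largest for n=1) → dominates.
Asymptotic: v ~ c₁ sin(πx/2.7) e^{1.036t} (exponential growth at rate −λ₁ ≈ 1.036).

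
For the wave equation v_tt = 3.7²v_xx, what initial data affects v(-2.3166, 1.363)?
Domain of dependence: [-7.3597, 2.7265]. Signals travel at speed 3.7, so data within |x - -2.3166| ≤ 3.7·1.363 = 5.0431 can reach the point.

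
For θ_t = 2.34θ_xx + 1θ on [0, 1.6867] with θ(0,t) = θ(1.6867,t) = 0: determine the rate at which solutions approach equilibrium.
Eigenvalues: λₙ = 2.34n²π²/1.6867² - 1.
First three modes:
  n=1: λ₁ = 2.34π²/1.6867² - 1 ≈ 7.118
  n=2: λ₂ = 9.36π²/1.6867² - 1 ≈ 31.471
  n=3: λ₃ = 21.06π²/1.6867² - 1 ≈ 72.06
Since 2.34π²/1.6867² ≈ 8.118 > 1, all λₙ > 0.
The n=1 mode decays slowest → dominates as t → ∞.
Asymptotic: θ ~ c₁ sin(πx/1.6867) e^{-λ₁t} with decay rate λ₁ ≈ 7.118.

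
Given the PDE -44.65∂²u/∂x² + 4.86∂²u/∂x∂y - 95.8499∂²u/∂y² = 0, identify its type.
The second-order coefficients are A = -44.65, B = 4.86, C = -95.8499. Since B² - 4AC = -17095.17254 < 0, this is an elliptic PDE.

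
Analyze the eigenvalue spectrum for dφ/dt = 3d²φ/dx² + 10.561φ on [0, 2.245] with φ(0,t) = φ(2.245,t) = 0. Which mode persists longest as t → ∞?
Eigenvalues: λₙ = 3n²π²/2.245² - 10.561.
First three modes:
  n=1: λ₁ = 3π²/2.245² - 10.561 ≈ -4.686
  n=2: λ₂ = 12π²/2.245² - 10.561 ≈ 12.938
  n=3: λ₃ = 27π²/2.245² - 10.561 ≈ 42.312
Since 3π²/2.245² ≈ 5.875 < 10.561, λ₁ < 0.
The n=1 mode grows fastest (−λₙ is largest for n=1) → dominates.
Asymptotic: φ ~ c₁ sin(πx/2.245) e^{4.686t} (exponential growth at rate −λ₁ ≈ 4.686).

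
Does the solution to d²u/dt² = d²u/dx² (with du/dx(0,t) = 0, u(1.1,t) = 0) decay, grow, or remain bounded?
u oscillates (no decay). Energy is conserved; the solution oscillates indefinitely as standing waves.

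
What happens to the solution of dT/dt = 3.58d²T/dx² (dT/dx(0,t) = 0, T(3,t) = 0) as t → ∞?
T → 0. Heat escapes through the Dirichlet boundary.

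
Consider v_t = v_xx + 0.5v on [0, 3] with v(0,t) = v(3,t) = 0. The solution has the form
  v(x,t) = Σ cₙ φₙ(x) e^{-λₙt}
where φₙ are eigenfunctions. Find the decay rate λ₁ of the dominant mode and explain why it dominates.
Eigenvalues: λₙ = n²π²/3² - 0.5.
First three modes:
  n=1: λ₁ = π²/3² - 0.5 ≈ 0.597
  n=2: λ₂ = 4π²/3² - 0.5 ≈ 3.886
  n=3: λ₃ = 9π²/3² - 0.5 ≈ 9.37
Since π²/3² ≈ 1.097 > 0.5, all λₙ > 0.
The n=1 mode decays slowest → dominates as t → ∞.
Asymptotic: v ~ c₁ sin(πx/3) e^{-λ₁t} with decay rate λ₁ ≈ 0.597.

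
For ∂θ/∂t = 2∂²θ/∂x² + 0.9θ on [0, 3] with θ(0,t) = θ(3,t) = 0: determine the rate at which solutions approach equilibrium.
Eigenvalues: λₙ = 2n²π²/3² - 0.9.
First three modes:
  n=1: λ₁ = 2π²/3² - 0.9 ≈ 1.293
  n=2: λ₂ = 8π²/3² - 0.9 ≈ 7.873
  n=3: λ₃ = 18π²/3² - 0.9 ≈ 18.839
Since 2π²/3² ≈ 2.193 > 0.9, all λₙ > 0.
The n=1 mode decays slowest → dominates as t → ∞.
Asymptotic: θ ~ c₁ sin(πx/3) e^{-λ₁t} with decay rate λ₁ ≈ 1.293.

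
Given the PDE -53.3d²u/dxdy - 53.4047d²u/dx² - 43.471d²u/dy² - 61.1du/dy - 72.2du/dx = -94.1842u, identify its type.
Rewriting in standard form: -53.4047d²u/dx² - 53.3d²u/dxdy - 43.471d²u/dy² - 72.2du/dx - 61.1du/dy + 94.1842u = 0. The second-order coefficients are A = -53.4047, B = -53.3, C = -43.471. Since B² - 4AC = -6445.3328548 < 0, this is an elliptic PDE.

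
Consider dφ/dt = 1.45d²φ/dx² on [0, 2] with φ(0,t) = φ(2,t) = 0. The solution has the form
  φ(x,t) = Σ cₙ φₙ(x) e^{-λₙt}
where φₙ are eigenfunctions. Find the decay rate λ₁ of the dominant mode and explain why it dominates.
Eigenvalues: λₙ = 1.45n²π²/2².
First three modes:
  n=1: λ₁ = 1.45π²/2² ≈ 3.578
  n=2: λ₂ = 5.8π²/2² ≈ 14.311 (4× faster decay)
  n=3: λ₃ = 13.05π²/2² ≈ 32.2 (9× faster decay)
As t → ∞, higher modes decay exponentially faster. The n=1 mode dominates: φ ~ c₁ sin(πx/2) e^{-λ₁t}.
Decay rate: λ₁ = 1.45π²/2² ≈ 3.578.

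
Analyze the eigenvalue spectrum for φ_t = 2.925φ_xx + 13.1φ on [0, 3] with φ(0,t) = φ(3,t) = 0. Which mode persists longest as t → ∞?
Eigenvalues: λₙ = 2.925n²π²/3² - 13.1.
First three modes:
  n=1: λ₁ = 2.925π²/3² - 13.1 ≈ -9.892
  n=2: λ₂ = 11.7π²/3² - 13.1 ≈ -0.27
  n=3: λ₃ = 26.325π²/3² - 13.1 ≈ 15.769
Since 2.925π²/3² ≈ 3.208 < 13.1, λ₁ < 0.
The n=1 mode grows fastest (−λₙ is largest for n=1) → dominates.
Asymptotic: φ ~ c₁ sin(πx/3) e^{9.892t} (exponential growth at rate −λ₁ ≈ 9.892).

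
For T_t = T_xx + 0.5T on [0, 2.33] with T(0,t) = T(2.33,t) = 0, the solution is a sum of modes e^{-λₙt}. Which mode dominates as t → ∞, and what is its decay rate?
Eigenvalues: λₙ = n²π²/2.33² - 0.5.
First three modes:
  n=1: λ₁ = π²/2.33² - 0.5 ≈ 1.318
  n=2: λ₂ = 4π²/2.33² - 0.5 ≈ 6.772
  n=3: λ₃ = 9π²/2.33² - 0.5 ≈ 15.862
Since π²/2.33² ≈ 1.818 > 0.5, all λₙ > 0.
The n=1 mode decays slowest → dominates as t → ∞.
Asymptotic: T ~ c₁ sin(πx/2.33) e^{-λ₁t} with decay rate λ₁ ≈ 1.318.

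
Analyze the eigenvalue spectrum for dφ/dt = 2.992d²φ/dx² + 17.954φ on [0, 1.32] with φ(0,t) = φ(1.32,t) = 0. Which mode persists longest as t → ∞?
Eigenvalues: λₙ = 2.992n²π²/1.32² - 17.954.
First three modes:
  n=1: λ₁ = 2.992π²/1.32² - 17.954 ≈ -1.006
  n=2: λ₂ = 11.968π²/1.32² - 17.954 ≈ 49.837
  n=3: λ₃ = 26.928π²/1.32² - 17.954 ≈ 134.576
Since 2.992π²/1.32² ≈ 16.948 < 17.954, λ₁ < 0.
The n=1 mode grows fastest (−λₙ is largest for n=1) → dominates.
Asymptotic: φ ~ c₁ sin(πx/1.32) e^{1.006t} (exponential growth at rate −λ₁ ≈ 1.006).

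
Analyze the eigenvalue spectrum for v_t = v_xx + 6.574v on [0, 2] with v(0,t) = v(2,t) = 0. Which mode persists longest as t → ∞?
Eigenvalues: λₙ = n²π²/2² - 6.574.
First three modes:
  n=1: λ₁ = π²/2² - 6.574 ≈ -4.107
  n=2: λ₂ = 4π²/2² - 6.574 ≈ 3.296
  n=3: λ₃ = 9π²/2² - 6.574 ≈ 15.633
Since π²/2² ≈ 2.467 < 6.574, λ₁ < 0.
The n=1 mode grows fastest (−λₙ is largest for n=1) → dominates.
Asymptotic: v ~ c₁ sin(πx/2) e^{4.107t} (exponential growth at rate −λ₁ ≈ 4.107).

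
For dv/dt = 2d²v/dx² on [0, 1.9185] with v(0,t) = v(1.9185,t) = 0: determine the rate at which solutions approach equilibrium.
Eigenvalues: λₙ = 2n²π²/1.9185².
First three modes:
  n=1: λ₁ = 2π²/1.9185² ≈ 5.363
  n=2: λ₂ = 8π²/1.9185² ≈ 21.452 (4× faster decay)
  n=3: λ₃ = 18π²/1.9185² ≈ 48.267 (9× faster decay)
As t → ∞, higher modes decay exponentially faster. The n=1 mode dominates: v ~ c₁ sin(πx/1.9185) e^{-λ₁t}.
Decay rate: λ₁ = 2π²/1.9185² ≈ 5.363.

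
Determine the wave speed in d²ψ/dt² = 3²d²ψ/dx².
Speed = 3. Information travels along characteristics x = x₀ ± 3t.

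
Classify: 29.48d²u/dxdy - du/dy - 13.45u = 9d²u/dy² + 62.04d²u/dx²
Rewriting in standard form: -62.04d²u/dx² + 29.48d²u/dxdy - 9d²u/dy² - du/dy - 13.45u = 0. Elliptic (discriminant = -1364.3696).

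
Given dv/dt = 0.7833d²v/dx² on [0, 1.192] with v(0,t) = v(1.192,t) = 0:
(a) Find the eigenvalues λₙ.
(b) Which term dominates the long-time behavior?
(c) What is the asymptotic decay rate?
Eigenvalues: λₙ = 0.7833n²π²/1.192².
First three modes:
  n=1: λ₁ = 0.7833π²/1.192² ≈ 5.441
  n=2: λ₂ = 3.1332π²/1.192² ≈ 21.764 (4× faster decay)
  n=3: λ₃ = 7.0497π²/1.192² ≈ 48.969 (9× faster decay)
As t → ∞, higher modes decay exponentially faster. The n=1 mode dominates: v ~ c₁ sin(πx/1.192) e^{-λ₁t}.
Decay rate: λ₁ = 0.7833π²/1.192² ≈ 5.441.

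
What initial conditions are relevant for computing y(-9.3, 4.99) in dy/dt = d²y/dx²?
The entire real line. The heat equation has infinite propagation speed: any initial disturbance instantly affects all points (though exponentially small far away).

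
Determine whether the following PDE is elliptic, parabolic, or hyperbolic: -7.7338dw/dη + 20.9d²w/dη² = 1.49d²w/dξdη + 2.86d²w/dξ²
Rewriting in standard form: -2.86d²w/dξ² - 1.49d²w/dξdη + 20.9d²w/dη² - 7.7338dw/dη = 0. Coefficients: A = -2.86, B = -1.49, C = 20.9. B² - 4AC = 241.3161, which is positive, so the equation is hyperbolic.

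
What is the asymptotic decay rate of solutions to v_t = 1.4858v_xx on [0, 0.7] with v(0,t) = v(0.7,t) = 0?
Eigenvalues: λₙ = 1.4858n²π²/0.7².
First three modes:
  n=1: λ₁ = 1.4858π²/0.7² ≈ 29.927
  n=2: λ₂ = 5.9432π²/0.7² ≈ 119.708 (4× faster decay)
  n=3: λ₃ = 13.3722π²/0.7² ≈ 269.344 (9× faster decay)
As t → ∞, higher modes decay exponentially faster. The n=1 mode dominates: v ~ c₁ sin(πx/0.7) e^{-λ₁t}.
Decay rate: λ₁ = 1.4858π²/0.7² ≈ 29.927.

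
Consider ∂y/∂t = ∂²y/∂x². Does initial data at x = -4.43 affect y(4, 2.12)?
Yes, for any finite x. The heat equation has infinite propagation speed, so all initial data affects all points at any t > 0.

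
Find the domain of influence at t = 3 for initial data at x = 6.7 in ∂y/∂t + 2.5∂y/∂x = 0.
At x = 14.2. The characteristic carries data from (6.7, 0) to (14.2, 3).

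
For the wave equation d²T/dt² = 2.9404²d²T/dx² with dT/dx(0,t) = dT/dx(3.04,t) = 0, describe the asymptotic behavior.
T oscillates about a mean that drifts linearly in t (generically unbounded; no decay). There is no damping, so the nonconstant modes persist as standing waves (energy conserved, no decay). But with Neumann conditions at both ends the constant mode has eigenvalue 0: the spatial mean M(t) of T satisfies M'' = 0, so M(t) = M(0) + M'(0)·t. Unless the initial velocity has zero mean (∫T_t(x,0)dx = 0), the solution grows linearly in t (unbounded, though not exponentially); if it does have zero mean, the solution stays bounded and simply oscillates.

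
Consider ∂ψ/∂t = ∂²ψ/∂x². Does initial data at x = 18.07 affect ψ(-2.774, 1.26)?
Yes, for any finite x. The heat equation has infinite propagation speed, so all initial data affects all points at any t > 0.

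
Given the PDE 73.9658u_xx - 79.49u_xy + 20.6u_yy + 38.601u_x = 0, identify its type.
The second-order coefficients are A = 73.9658, B = -79.49, C = 20.6. Since B² - 4AC = 223.87818 > 0, this is a hyperbolic PDE.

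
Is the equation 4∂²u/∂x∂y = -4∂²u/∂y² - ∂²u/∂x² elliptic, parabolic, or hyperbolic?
Rewriting in standard form: ∂²u/∂x² + 4∂²u/∂x∂y + 4∂²u/∂y² = 0. Computing B² - 4AC with A = 1, B = 4, C = 4: discriminant = 0 (zero). Answer: parabolic.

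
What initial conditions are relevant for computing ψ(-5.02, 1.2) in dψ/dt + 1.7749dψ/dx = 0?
A single point: x = -7.14988. The characteristic through (-5.02, 1.2) is x - 1.7749t = const, so x = -5.02 - 1.7749·1.2 = -7.14988.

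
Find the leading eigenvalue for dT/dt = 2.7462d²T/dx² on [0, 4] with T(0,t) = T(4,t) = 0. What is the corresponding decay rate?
Eigenvalues: λₙ = 2.7462n²π²/4².
First three modes:
  n=1: λ₁ = 2.7462π²/4² ≈ 1.694
  n=2: λ₂ = 10.9848π²/4² ≈ 6.776 (4× faster decay)
  n=3: λ₃ = 24.7158π²/4² ≈ 15.246 (9× faster decay)
As t → ∞, higher modes decay exponentially faster. The n=1 mode dominates: T ~ c₁ sin(πx/4) e^{-λ₁t}.
Decay rate: λ₁ = 2.7462π²/4² ≈ 1.694.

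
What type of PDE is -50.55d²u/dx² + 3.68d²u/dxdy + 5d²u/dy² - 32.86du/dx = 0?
With A = -50.55, B = 3.68, C = 5, the discriminant is 1024.5424. This is a hyperbolic PDE.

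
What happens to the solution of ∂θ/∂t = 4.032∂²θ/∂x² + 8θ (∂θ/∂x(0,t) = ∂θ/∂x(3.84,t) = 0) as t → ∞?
θ grows unboundedly. With Neumann BCs the constant mode has diffusion eigenvalue 0, so any r > 0 makes it grow like e^(8t); solution grows exponentially.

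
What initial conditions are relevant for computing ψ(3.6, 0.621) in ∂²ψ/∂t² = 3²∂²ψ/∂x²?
Domain of dependence: [1.737, 5.463]. Signals travel at speed 3, so data within |x - 3.6| ≤ 3·0.621 = 1.863 can reach the point.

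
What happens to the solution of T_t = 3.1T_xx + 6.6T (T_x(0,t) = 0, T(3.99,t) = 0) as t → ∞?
T grows unboundedly. Reaction dominates diffusion (r=6.6 > κπ²/(4L²)≈0.48); solution grows exponentially.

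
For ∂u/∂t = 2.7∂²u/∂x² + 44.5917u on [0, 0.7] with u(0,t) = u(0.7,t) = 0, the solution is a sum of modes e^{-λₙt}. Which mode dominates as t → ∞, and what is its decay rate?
Eigenvalues: λₙ = 2.7n²π²/0.7² - 44.5917.
First three modes:
  n=1: λ₁ = 2.7π²/0.7² - 44.5917 ≈ 9.792
  n=2: λ₂ = 10.8π²/0.7² - 44.5917 ≈ 172.942
  n=3: λ₃ = 24.3π²/0.7² - 44.5917 ≈ 444.86
Since 2.7π²/0.7² ≈ 54.384 > 44.5917, all λₙ > 0.
The n=1 mode decays slowest → dominates as t → ∞.
Asymptotic: u ~ c₁ sin(πx/0.7) e^{-λ₁t} with decay rate λ₁ ≈ 9.792.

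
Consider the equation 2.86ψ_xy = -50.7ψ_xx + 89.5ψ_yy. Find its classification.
Rewriting in standard form: 50.7ψ_xx + 2.86ψ_xy - 89.5ψ_yy = 0. Hyperbolic. (A = 50.7, B = 2.86, C = -89.5 gives B² - 4AC = 18158.7796.)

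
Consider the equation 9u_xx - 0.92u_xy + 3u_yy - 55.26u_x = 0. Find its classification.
Elliptic. (A = 9, B = -0.92, C = 3 gives B² - 4AC = -107.1536.)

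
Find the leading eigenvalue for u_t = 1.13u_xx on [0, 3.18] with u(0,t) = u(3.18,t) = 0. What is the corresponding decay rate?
Eigenvalues: λₙ = 1.13n²π²/3.18².
First three modes:
  n=1: λ₁ = 1.13π²/3.18² ≈ 1.103
  n=2: λ₂ = 4.52π²/3.18² ≈ 4.411 (4× faster decay)
  n=3: λ₃ = 10.17π²/3.18² ≈ 9.926 (9× faster decay)
As t → ∞, higher modes decay exponentially faster. The n=1 mode dominates: u ~ c₁ sin(πx/3.18) e^{-λ₁t}.
Decay rate: λ₁ = 1.13π²/3.18² ≈ 1.103.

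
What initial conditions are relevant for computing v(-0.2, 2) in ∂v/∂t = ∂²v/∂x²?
The entire real line. The heat equation has infinite propagation speed: any initial disturbance instantly affects all points (though exponentially small far away).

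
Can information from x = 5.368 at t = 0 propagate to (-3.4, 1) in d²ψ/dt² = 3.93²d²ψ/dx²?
No. The domain of dependence is [-7.33, 0.53], and 5.368 is outside this interval.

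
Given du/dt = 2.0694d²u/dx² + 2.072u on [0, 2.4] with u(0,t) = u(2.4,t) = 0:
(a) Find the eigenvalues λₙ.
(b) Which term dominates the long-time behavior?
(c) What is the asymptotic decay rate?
Eigenvalues: λₙ = 2.0694n²π²/2.4² - 2.072.
First three modes:
  n=1: λ₁ = 2.0694π²/2.4² - 2.072 ≈ 1.474
  n=2: λ₂ = 8.2776π²/2.4² - 2.072 ≈ 12.111
  n=3: λ₃ = 18.6246π²/2.4² - 2.072 ≈ 29.841
Since 2.0694π²/2.4² ≈ 3.546 > 2.072, all λₙ > 0.
The n=1 mode decays slowest → dominates as t → ∞.
Asymptotic: u ~ c₁ sin(πx/2.4) e^{-λ₁t} with decay rate λ₁ ≈ 1.474.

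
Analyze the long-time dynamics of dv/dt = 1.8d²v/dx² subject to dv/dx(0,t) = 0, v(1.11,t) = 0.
Long-time behavior: v → 0. Heat escapes through the Dirichlet boundary.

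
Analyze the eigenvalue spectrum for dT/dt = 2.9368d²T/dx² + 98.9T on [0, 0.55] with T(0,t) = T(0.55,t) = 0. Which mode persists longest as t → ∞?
Eigenvalues: λₙ = 2.9368n²π²/0.55² - 98.9.
First three modes:
  n=1: λ₁ = 2.9368π²/0.55² - 98.9 ≈ -3.082
  n=2: λ₂ = 11.7472π²/0.55² - 98.9 ≈ 284.373
  n=3: λ₃ = 26.4312π²/0.55² - 98.9 ≈ 763.465
Since 2.9368π²/0.55² ≈ 95.818 < 98.9, λ₁ < 0.
The n=1 mode grows fastest (−λₙ is largest for n=1) → dominates.
Asymptotic: T ~ c₁ sin(πx/0.55) e^{3.082t} (exponential growth at rate −λ₁ ≈ 3.082).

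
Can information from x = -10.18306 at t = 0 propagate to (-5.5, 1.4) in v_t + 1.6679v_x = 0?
No. Only data at x = -7.83506 affects (-5.5, 1.4). Advection has one-way propagation along characteristics.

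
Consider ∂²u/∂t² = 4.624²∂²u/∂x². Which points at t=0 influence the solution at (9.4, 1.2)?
Domain of dependence: [3.8512, 14.9488]. Signals travel at speed 4.624, so data within |x - 9.4| ≤ 4.624·1.2 = 5.5488 can reach the point.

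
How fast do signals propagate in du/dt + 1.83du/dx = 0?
Speed = 1.83. Information travels along x - 1.83t = const (rightward).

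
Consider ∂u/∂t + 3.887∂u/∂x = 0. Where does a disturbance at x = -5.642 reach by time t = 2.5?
At x = 4.0755. The characteristic carries data from (-5.642, 0) to (4.0755, 2.5).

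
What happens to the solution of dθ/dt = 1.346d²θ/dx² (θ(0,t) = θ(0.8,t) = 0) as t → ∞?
θ → 0. Heat diffuses out through both boundaries.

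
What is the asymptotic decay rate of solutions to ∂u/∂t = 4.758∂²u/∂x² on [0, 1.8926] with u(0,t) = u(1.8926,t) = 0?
Eigenvalues: λₙ = 4.758n²π²/1.8926².
First three modes:
  n=1: λ₁ = 4.758π²/1.8926² ≈ 13.11
  n=2: λ₂ = 19.032π²/1.8926² ≈ 52.44 (4× faster decay)
  n=3: λ₃ = 42.822π²/1.8926² ≈ 117.991 (9× faster decay)
As t → ∞, higher modes decay exponentially faster. The n=1 mode dominates: u ~ c₁ sin(πx/1.8926) e^{-λ₁t}.
Decay rate: λ₁ = 4.758π²/1.8926² ≈ 13.11.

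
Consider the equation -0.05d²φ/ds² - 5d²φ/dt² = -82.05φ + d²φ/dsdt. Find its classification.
Rewriting in standard form: -0.05d²φ/ds² - d²φ/dsdt - 5d²φ/dt² + 82.05φ = 0. Parabolic. (A = -0.05, B = -1, C = -5 gives B² - 4AC = 0.)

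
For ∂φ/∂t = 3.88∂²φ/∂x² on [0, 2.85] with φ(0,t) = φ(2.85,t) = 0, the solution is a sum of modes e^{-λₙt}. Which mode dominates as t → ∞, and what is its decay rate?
Eigenvalues: λₙ = 3.88n²π²/2.85².
First three modes:
  n=1: λ₁ = 3.88π²/2.85² ≈ 4.715
  n=2: λ₂ = 15.52π²/2.85² ≈ 18.858 (4× faster decay)
  n=3: λ₃ = 34.92π²/2.85² ≈ 42.431 (9× faster decay)
As t → ∞, higher modes decay exponentially faster. The n=1 mode dominates: φ ~ c₁ sin(πx/2.85) e^{-λ₁t}.
Decay rate: λ₁ = 3.88π²/2.85² ≈ 4.715.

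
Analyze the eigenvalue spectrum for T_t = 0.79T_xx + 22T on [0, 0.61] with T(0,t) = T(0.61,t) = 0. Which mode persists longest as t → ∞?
Eigenvalues: λₙ = 0.79n²π²/0.61² - 22.
First three modes:
  n=1: λ₁ = 0.79π²/0.61² - 22 ≈ -1.046
  n=2: λ₂ = 3.16π²/0.61² - 22 ≈ 61.816
  n=3: λ₃ = 7.11π²/0.61² - 22 ≈ 166.586
Since 0.79π²/0.61² ≈ 20.954 < 22, λ₁ < 0.
The n=1 mode grows fastest (−λₙ is largest for n=1) → dominates.
Asymptotic: T ~ c₁ sin(πx/0.61) e^{1.046t} (exponential growth at rate −λ₁ ≈ 1.046).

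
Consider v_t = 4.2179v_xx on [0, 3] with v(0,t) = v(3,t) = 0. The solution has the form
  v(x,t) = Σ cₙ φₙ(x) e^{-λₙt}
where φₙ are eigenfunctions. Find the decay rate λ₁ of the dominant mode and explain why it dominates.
Eigenvalues: λₙ = 4.2179n²π²/3².
First three modes:
  n=1: λ₁ = 4.2179π²/3² ≈ 4.625
  n=2: λ₂ = 16.8716π²/3² ≈ 18.502 (4× faster decay)
  n=3: λ₃ = 37.9611π²/3² ≈ 41.629 (9× faster decay)
As t → ∞, higher modes decay exponentially faster. The n=1 mode dominates: v ~ c₁ sin(πx/3) e^{-λ₁t}.
Decay rate: λ₁ = 4.2179π²/3² ≈ 4.625.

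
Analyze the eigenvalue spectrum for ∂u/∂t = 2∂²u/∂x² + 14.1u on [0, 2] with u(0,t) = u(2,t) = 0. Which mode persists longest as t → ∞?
Eigenvalues: λₙ = 2n²π²/2² - 14.1.
First three modes:
  n=1: λ₁ = 2π²/2² - 14.1 ≈ -9.165
  n=2: λ₂ = 8π²/2² - 14.1 ≈ 5.639
  n=3: λ₃ = 18π²/2² - 14.1 ≈ 30.313
Since 2π²/2² ≈ 4.935 < 14.1, λ₁ < 0.
The n=1 mode grows fastest (−λₙ is largest for n=1) → dominates.
Asymptotic: u ~ c₁ sin(πx/2) e^{9.165t} (exponential growth at rate −λ₁ ≈ 9.165).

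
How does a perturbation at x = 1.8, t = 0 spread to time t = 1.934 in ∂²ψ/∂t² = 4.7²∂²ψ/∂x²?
Domain of influence: [-7.2898, 10.8898]. Data at x = 1.8 spreads outward at speed 4.7.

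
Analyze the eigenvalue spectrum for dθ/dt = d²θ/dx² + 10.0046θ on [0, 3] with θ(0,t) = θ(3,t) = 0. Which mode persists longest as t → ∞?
Eigenvalues: λₙ = n²π²/3² - 10.0046.
First three modes:
  n=1: λ₁ = π²/3² - 10.0046 ≈ -8.908
  n=2: λ₂ = 4π²/3² - 10.0046 ≈ -5.618
  n=3: λ₃ = 9π²/3² - 10.0046 ≈ -0.135
Since π²/3² ≈ 1.097 < 10.0046, λ₁ < 0.
The n=1 mode grows fastest (−λₙ is largest for n=1) → dominates.
Asymptotic: θ ~ c₁ sin(πx/3) e^{8.908t} (exponential growth at rate −λ₁ ≈ 8.908).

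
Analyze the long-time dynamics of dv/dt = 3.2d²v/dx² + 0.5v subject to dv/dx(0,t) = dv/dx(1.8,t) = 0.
Long-time behavior: v grows unboundedly. With Neumann BCs the constant mode has diffusion eigenvalue 0, so any r > 0 makes it grow like e^(0.5t); solution grows exponentially.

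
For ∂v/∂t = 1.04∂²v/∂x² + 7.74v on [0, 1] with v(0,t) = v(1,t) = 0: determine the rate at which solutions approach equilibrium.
Eigenvalues: λₙ = 1.04n²π²/1² - 7.74.
First three modes:
  n=1: λ₁ = 1.04π² - 7.74 ≈ 2.524
  n=2: λ₂ = 4.16π² - 7.74 ≈ 33.318
  n=3: λ₃ = 9.36π² - 7.74 ≈ 84.639
Since 1.04π² ≈ 10.264 > 7.74, all λₙ > 0.
The n=1 mode decays slowest → dominates as t → ∞.
Asymptotic: v ~ c₁ sin(πx/1) e^{-λ₁t} with decay rate λ₁ ≈ 2.524.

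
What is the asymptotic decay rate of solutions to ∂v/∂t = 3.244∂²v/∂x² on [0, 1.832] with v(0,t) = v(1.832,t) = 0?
Eigenvalues: λₙ = 3.244n²π²/1.832².
First three modes:
  n=1: λ₁ = 3.244π²/1.832² ≈ 9.54
  n=2: λ₂ = 12.976π²/1.832² ≈ 38.158 (4× faster decay)
  n=3: λ₃ = 29.196π²/1.832² ≈ 85.856 (9× faster decay)
As t → ∞, higher modes decay exponentially faster. The n=1 mode dominates: v ~ c₁ sin(πx/1.832) e^{-λ₁t}.
Decay rate: λ₁ = 3.244π²/1.832² ≈ 9.54.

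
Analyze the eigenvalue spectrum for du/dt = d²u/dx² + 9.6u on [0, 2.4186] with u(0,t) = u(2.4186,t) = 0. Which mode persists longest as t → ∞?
Eigenvalues: λₙ = n²π²/2.4186² - 9.6.
First three modes:
  n=1: λ₁ = π²/2.4186² - 9.6 ≈ -7.913
  n=2: λ₂ = 4π²/2.4186² - 9.6 ≈ -2.851
  n=3: λ₃ = 9π²/2.4186² - 9.6 ≈ 5.585
Since π²/2.4186² ≈ 1.687 < 9.6, λ₁ < 0.
The n=1 mode grows fastest (−λₙ is largest for n=1) → dominates.
Asymptotic: u ~ c₁ sin(πx/2.4186) e^{7.913t} (exponential growth at rate −λ₁ ≈ 7.913).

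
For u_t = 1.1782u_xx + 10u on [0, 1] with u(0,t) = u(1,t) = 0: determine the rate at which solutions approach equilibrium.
Eigenvalues: λₙ = 1.1782n²π²/1² - 10.
First three modes:
  n=1: λ₁ = 1.1782π² - 10 ≈ 1.628
  n=2: λ₂ = 4.7128π² - 10 ≈ 36.513
  n=3: λ₃ = 10.6038π² - 10 ≈ 94.655
Since 1.1782π² ≈ 11.628 > 10, all λₙ > 0.
The n=1 mode decays slowest → dominates as t → ∞.
Asymptotic: u ~ c₁ sin(πx/1) e^{-λ₁t} with decay rate λ₁ ≈ 1.628.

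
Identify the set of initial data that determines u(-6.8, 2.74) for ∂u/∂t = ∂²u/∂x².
The entire real line. The heat equation has infinite propagation speed: any initial disturbance instantly affects all points (though exponentially small far away).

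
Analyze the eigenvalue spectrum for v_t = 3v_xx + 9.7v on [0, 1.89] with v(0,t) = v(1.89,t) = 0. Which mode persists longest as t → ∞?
Eigenvalues: λₙ = 3n²π²/1.89² - 9.7.
First three modes:
  n=1: λ₁ = 3π²/1.89² - 9.7 ≈ -1.411
  n=2: λ₂ = 12π²/1.89² - 9.7 ≈ 23.456
  n=3: λ₃ = 27π²/1.89² - 9.7 ≈ 64.9
Since 3π²/1.89² ≈ 8.289 < 9.7, λ₁ < 0.
The n=1 mode grows fastest (−λₙ is largest for n=1) → dominates.
Asymptotic: v ~ c₁ sin(πx/1.89) e^{1.411t} (exponential growth at rate −λ₁ ≈ 1.411).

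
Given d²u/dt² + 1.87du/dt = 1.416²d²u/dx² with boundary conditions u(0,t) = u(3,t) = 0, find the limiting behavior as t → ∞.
u → 0. Damping (γ=1.87) dissipates energy; oscillations decay exponentially.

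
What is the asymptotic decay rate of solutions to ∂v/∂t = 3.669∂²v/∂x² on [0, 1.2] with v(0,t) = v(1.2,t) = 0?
Eigenvalues: λₙ = 3.669n²π²/1.2².
First three modes:
  n=1: λ₁ = 3.669π²/1.2² ≈ 25.147
  n=2: λ₂ = 14.676π²/1.2² ≈ 100.588 (4× faster decay)
  n=3: λ₃ = 33.021π²/1.2² ≈ 226.322 (9× faster decay)
As t → ∞, higher modes decay exponentially faster. The n=1 mode dominates: v ~ c₁ sin(πx/1.2) e^{-λ₁t}.
Decay rate: λ₁ = 3.669π²/1.2² ≈ 25.147.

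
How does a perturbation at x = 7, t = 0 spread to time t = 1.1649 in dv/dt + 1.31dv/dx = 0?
At x = 8.526019. The characteristic carries data from (7, 0) to (8.526019, 1.1649).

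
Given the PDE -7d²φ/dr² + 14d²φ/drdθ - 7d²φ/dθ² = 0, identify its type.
The second-order coefficients are A = -7, B = 14, C = -7. Since B² - 4AC = 0 = 0, this is a parabolic PDE.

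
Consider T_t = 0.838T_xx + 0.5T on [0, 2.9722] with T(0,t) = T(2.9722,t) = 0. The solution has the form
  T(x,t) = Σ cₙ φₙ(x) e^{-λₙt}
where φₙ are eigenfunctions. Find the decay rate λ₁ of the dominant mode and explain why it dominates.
Eigenvalues: λₙ = 0.838n²π²/2.9722² - 0.5.
First three modes:
  n=1: λ₁ = 0.838π²/2.9722² - 0.5 ≈ 0.436
  n=2: λ₂ = 3.352π²/2.9722² - 0.5 ≈ 3.245
  n=3: λ₃ = 7.542π²/2.9722² - 0.5 ≈ 7.926
Since 0.838π²/2.9722² ≈ 0.936 > 0.5, all λₙ > 0.
The n=1 mode decays slowest → dominates as t → ∞.
Asymptotic: T ~ c₁ sin(πx/2.9722) e^{-λ₁t} with decay rate λ₁ ≈ 0.436.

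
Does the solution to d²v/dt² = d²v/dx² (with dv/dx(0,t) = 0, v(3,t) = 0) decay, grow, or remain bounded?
v oscillates (no decay). Energy is conserved; the solution oscillates indefinitely as standing waves.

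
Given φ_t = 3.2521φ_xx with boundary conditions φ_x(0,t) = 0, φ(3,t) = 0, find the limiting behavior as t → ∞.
φ → 0. Heat escapes through the Dirichlet boundary.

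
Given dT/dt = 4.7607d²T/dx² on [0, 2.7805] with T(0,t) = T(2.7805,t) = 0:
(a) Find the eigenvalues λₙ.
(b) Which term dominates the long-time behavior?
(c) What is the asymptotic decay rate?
Eigenvalues: λₙ = 4.7607n²π²/2.7805².
First three modes:
  n=1: λ₁ = 4.7607π²/2.7805² ≈ 6.077
  n=2: λ₂ = 19.0428π²/2.7805² ≈ 24.31 (4× faster decay)
  n=3: λ₃ = 42.8463π²/2.7805² ≈ 54.697 (9× faster decay)
As t → ∞, higher modes decay exponentially faster. The n=1 mode dominates: T ~ c₁ sin(πx/2.7805) e^{-λ₁t}.
Decay rate: λ₁ = 4.7607π²/2.7805² ≈ 6.077.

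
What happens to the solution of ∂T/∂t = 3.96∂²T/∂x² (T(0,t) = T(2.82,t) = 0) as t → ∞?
T → 0. Heat diffuses out through both boundaries.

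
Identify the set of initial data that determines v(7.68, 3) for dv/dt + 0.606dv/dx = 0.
A single point: x = 5.862. The characteristic through (7.68, 3) is x - 0.606t = const, so x = 7.68 - 0.606·3 = 5.862.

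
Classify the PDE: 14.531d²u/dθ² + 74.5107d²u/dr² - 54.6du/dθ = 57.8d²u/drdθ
Rewriting in standard form: 74.5107d²u/dr² - 57.8d²u/drdθ + 14.531d²u/dθ² - 54.6du/dθ = 0. A = 74.5107, B = -57.8, C = 14.531. Discriminant B² - 4AC = -990.0199268. Since -990.0199268 < 0, elliptic.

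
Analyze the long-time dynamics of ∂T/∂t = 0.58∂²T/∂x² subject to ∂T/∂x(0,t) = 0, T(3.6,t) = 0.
Long-time behavior: T → 0. Heat escapes through the Dirichlet boundary.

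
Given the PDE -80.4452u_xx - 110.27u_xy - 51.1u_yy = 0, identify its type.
The second-order coefficients are A = -80.4452, B = -110.27, C = -51.1. Since B² - 4AC = -4283.52598 < 0, this is an elliptic PDE.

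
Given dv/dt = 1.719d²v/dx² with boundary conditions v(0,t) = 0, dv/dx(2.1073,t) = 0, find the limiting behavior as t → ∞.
v → 0. Heat escapes through the Dirichlet boundary.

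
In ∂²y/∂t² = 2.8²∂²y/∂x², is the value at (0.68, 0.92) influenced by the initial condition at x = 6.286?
No. The domain of dependence is [-1.896, 3.256], and 6.286 is outside this interval.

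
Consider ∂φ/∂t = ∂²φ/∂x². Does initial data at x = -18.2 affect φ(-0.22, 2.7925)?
Yes, for any finite x. The heat equation has infinite propagation speed, so all initial data affects all points at any t > 0.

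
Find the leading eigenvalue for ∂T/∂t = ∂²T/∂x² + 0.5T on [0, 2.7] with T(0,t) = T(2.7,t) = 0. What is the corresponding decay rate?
Eigenvalues: λₙ = n²π²/2.7² - 0.5.
First three modes:
  n=1: λ₁ = π²/2.7² - 0.5 ≈ 0.854
  n=2: λ₂ = 4π²/2.7² - 0.5 ≈ 4.915
  n=3: λ₃ = 9π²/2.7² - 0.5 ≈ 11.685
Since π²/2.7² ≈ 1.354 > 0.5, all λₙ > 0.
The n=1 mode decays slowest → dominates as t → ∞.
Asymptotic: T ~ c₁ sin(πx/2.7) e^{-λ₁t} with decay rate λ₁ ≈ 0.854.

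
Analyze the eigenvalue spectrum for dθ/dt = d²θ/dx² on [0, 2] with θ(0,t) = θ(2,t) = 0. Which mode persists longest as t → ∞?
Eigenvalues: λₙ = n²π²/2².
First three modes:
  n=1: λ₁ = π²/2² ≈ 2.467
  n=2: λ₂ = 4π²/2² ≈ 9.87 (4× faster decay)
  n=3: λ₃ = 9π²/2² ≈ 22.207 (9× faster decay)
As t → ∞, higher modes decay exponentially faster. The n=1 mode dominates: θ ~ c₁ sin(πx/2) e^{-λ₁t}.
Decay rate: λ₁ = π²/2² ≈ 2.467.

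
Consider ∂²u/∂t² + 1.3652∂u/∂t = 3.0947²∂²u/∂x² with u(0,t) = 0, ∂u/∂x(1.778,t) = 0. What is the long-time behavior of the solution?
As t → ∞, u → 0. Damping (γ=1.3652) dissipates energy; oscillations decay exponentially.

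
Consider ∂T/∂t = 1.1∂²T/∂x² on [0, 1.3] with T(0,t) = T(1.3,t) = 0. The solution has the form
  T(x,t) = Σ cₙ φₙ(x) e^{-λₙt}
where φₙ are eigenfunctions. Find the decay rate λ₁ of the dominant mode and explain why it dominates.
Eigenvalues: λₙ = 1.1n²π²/1.3².
First three modes:
  n=1: λ₁ = 1.1π²/1.3² ≈ 6.424
  n=2: λ₂ = 4.4π²/1.3² ≈ 25.696 (4× faster decay)
  n=3: λ₃ = 9.9π²/1.3² ≈ 57.816 (9× faster decay)
As t → ∞, higher modes decay exponentially faster. The n=1 mode dominates: T ~ c₁ sin(πx/1.3) e^{-λ₁t}.
Decay rate: λ₁ = 1.1π²/1.3² ≈ 6.424.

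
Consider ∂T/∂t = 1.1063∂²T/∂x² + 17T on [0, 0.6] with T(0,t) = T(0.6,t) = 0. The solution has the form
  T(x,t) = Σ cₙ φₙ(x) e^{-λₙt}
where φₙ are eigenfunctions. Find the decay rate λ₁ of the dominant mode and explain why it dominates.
Eigenvalues: λₙ = 1.1063n²π²/0.6² - 17.
First three modes:
  n=1: λ₁ = 1.1063π²/0.6² - 17 ≈ 13.33
  n=2: λ₂ = 4.4252π²/0.6² - 17 ≈ 104.319
  n=3: λ₃ = 9.9567π²/0.6² - 17 ≈ 255.969
Since 1.1063π²/0.6² ≈ 30.33 > 17, all λₙ > 0.
The n=1 mode decays slowest → dominates as t → ∞.
Asymptotic: T ~ c₁ sin(πx/0.6) e^{-λ₁t} with decay rate λ₁ ≈ 13.33.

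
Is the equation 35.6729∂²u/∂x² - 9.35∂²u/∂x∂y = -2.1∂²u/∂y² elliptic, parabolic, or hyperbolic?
Rewriting in standard form: 35.6729∂²u/∂x² - 9.35∂²u/∂x∂y + 2.1∂²u/∂y² = 0. Computing B² - 4AC with A = 35.6729, B = -9.35, C = 2.1: discriminant = -212.22986 (negative). Answer: elliptic.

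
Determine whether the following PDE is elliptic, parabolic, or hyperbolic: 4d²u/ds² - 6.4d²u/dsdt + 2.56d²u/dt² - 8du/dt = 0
Coefficients: A = 4, B = -6.4, C = 2.56. B² - 4AC = 0, which is zero, so the equation is parabolic.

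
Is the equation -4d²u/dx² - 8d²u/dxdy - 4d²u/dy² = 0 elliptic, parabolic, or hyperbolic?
Computing B² - 4AC with A = -4, B = -8, C = -4: discriminant = 0 (zero). Answer: parabolic.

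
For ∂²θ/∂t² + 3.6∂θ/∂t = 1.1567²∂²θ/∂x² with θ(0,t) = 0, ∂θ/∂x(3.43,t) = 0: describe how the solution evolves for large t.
θ → 0. Damping (γ=3.6) dissipates energy; oscillations decay exponentially.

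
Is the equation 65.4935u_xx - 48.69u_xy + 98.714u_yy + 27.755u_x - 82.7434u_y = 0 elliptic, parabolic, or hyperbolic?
Computing B² - 4AC with A = 65.4935, B = -48.69, C = 98.714: discriminant = -23489.785336 (negative). Answer: elliptic.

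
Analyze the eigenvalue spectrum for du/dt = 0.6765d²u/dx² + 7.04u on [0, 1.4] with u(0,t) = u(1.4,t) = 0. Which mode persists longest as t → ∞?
Eigenvalues: λₙ = 0.6765n²π²/1.4² - 7.04.
First three modes:
  n=1: λ₁ = 0.6765π²/1.4² - 7.04 ≈ -3.633
  n=2: λ₂ = 2.706π²/1.4² - 7.04 ≈ 6.586
  n=3: λ₃ = 6.0885π²/1.4² - 7.04 ≈ 23.619
Since 0.6765π²/1.4² ≈ 3.407 < 7.04, λ₁ < 0.
The n=1 mode grows fastest (−λₙ is largest for n=1) → dominates.
Asymptotic: u ~ c₁ sin(πx/1.4) e^{3.633t} (exponential growth at rate −λ₁ ≈ 3.633).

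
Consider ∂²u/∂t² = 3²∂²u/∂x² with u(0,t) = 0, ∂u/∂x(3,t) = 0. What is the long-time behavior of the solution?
As t → ∞, u oscillates (no decay). Energy is conserved; the solution oscillates indefinitely as standing waves.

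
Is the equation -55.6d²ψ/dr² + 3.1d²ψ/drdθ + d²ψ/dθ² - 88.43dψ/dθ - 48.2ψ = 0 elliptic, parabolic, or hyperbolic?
Computing B² - 4AC with A = -55.6, B = 3.1, C = 1: discriminant = 232.01 (positive). Answer: hyperbolic.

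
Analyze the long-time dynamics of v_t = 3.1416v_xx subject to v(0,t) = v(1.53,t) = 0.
Long-time behavior: v → 0. Heat diffuses out through both boundaries.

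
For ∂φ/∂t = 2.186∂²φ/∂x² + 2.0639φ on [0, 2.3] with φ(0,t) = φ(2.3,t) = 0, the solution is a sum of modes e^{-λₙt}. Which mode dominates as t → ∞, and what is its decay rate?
Eigenvalues: λₙ = 2.186n²π²/2.3² - 2.0639.
First three modes:
  n=1: λ₁ = 2.186π²/2.3² - 2.0639 ≈ 2.015
  n=2: λ₂ = 8.744π²/2.3² - 2.0639 ≈ 14.25
  n=3: λ₃ = 19.674π²/2.3² - 2.0639 ≈ 34.642
Since 2.186π²/2.3² ≈ 4.078 > 2.0639, all λₙ > 0.
The n=1 mode decays slowest → dominates as t → ∞.
Asymptotic: φ ~ c₁ sin(πx/2.3) e^{-λ₁t} with decay rate λ₁ ≈ 2.015.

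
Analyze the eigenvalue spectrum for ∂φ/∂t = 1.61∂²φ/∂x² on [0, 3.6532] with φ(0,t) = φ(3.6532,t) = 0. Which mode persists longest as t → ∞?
Eigenvalues: λₙ = 1.61n²π²/3.6532².
First three modes:
  n=1: λ₁ = 1.61π²/3.6532² ≈ 1.191
  n=2: λ₂ = 6.44π²/3.6532² ≈ 4.763 (4× faster decay)
  n=3: λ₃ = 14.49π²/3.6532² ≈ 10.716 (9× faster decay)
As t → ∞, higher modes decay exponentially faster. The n=1 mode dominates: φ ~ c₁ sin(πx/3.6532) e^{-λ₁t}.
Decay rate: λ₁ = 1.61π²/3.6532² ≈ 1.191.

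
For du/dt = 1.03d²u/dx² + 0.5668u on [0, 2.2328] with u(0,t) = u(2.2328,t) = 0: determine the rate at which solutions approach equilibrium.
Eigenvalues: λₙ = 1.03n²π²/2.2328² - 0.5668.
First three modes:
  n=1: λ₁ = 1.03π²/2.2328² - 0.5668 ≈ 1.472
  n=2: λ₂ = 4.12π²/2.2328² - 0.5668 ≈ 7.59
  n=3: λ₃ = 9.27π²/2.2328² - 0.5668 ≈ 17.785
Since 1.03π²/2.2328² ≈ 2.039 > 0.5668, all λₙ > 0.
The n=1 mode decays slowest → dominates as t → ∞.
Asymptotic: u ~ c₁ sin(πx/2.2328) e^{-λ₁t} with decay rate λ₁ ≈ 1.472.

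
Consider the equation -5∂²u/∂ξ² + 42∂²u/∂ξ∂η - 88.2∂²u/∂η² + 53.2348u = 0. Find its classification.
Parabolic. (A = -5, B = 42, C = -88.2 gives B² - 4AC = 0.)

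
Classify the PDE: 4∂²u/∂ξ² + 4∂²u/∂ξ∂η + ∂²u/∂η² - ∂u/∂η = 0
A = 4, B = 4, C = 1. Discriminant B² - 4AC = 0. Since 0 = 0, parabolic.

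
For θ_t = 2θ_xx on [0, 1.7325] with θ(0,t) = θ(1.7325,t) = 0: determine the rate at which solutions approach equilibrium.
Eigenvalues: λₙ = 2n²π²/1.7325².
First three modes:
  n=1: λ₁ = 2π²/1.7325² ≈ 6.576
  n=2: λ₂ = 8π²/1.7325² ≈ 26.305 (4× faster decay)
  n=3: λ₃ = 18π²/1.7325² ≈ 59.187 (9× faster decay)
As t → ∞, higher modes decay exponentially faster. The n=1 mode dominates: θ ~ c₁ sin(πx/1.7325) e^{-λ₁t}.
Decay rate: λ₁ = 2π²/1.7325² ≈ 6.576.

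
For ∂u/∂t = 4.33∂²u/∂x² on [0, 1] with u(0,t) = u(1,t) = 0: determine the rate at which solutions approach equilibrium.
Eigenvalues: λₙ = 4.33n²π².
First three modes:
  n=1: λ₁ = 4.33π² ≈ 42.735
  n=2: λ₂ = 17.32π² ≈ 170.942 (4× faster decay)
  n=3: λ₃ = 38.97π² ≈ 384.618 (9× faster decay)
As t → ∞, higher modes decay exponentially faster. The n=1 mode dominates: u ~ c₁ sin(πx) e^{-λ₁t}.
Decay rate: λ₁ = 4.33π² ≈ 42.735.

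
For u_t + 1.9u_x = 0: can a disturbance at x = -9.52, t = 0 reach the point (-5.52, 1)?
No. Only data at x = -7.42 affects (-5.52, 1). Advection has one-way propagation along characteristics.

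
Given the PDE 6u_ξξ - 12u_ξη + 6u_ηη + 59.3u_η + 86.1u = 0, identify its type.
The second-order coefficients are A = 6, B = -12, C = 6. Since B² - 4AC = 0 = 0, this is a parabolic PDE.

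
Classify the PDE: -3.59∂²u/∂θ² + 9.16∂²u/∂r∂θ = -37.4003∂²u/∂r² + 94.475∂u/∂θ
Rewriting in standard form: 37.4003∂²u/∂r² + 9.16∂²u/∂r∂θ - 3.59∂²u/∂θ² - 94.475∂u/∂θ = 0. A = 37.4003, B = 9.16, C = -3.59. Discriminant B² - 4AC = 620.973908. Since 620.973908 > 0, hyperbolic.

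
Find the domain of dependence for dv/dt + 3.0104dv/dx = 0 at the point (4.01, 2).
A single point: x = -2.0108. The characteristic through (4.01, 2) is x - 3.0104t = const, so x = 4.01 - 3.0104·2 = -2.0108.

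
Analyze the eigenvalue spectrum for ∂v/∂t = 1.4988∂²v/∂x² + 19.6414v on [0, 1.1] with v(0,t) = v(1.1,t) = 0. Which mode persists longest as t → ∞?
Eigenvalues: λₙ = 1.4988n²π²/1.1² - 19.6414.
First three modes:
  n=1: λ₁ = 1.4988π²/1.1² - 19.6414 ≈ -7.416
  n=2: λ₂ = 5.9952π²/1.1² - 19.6414 ≈ 29.26
  n=3: λ₃ = 13.4892π²/1.1² - 19.6414 ≈ 90.386
Since 1.4988π²/1.1² ≈ 12.225 < 19.6414, λ₁ < 0.
The n=1 mode grows fastest (−λₙ is largest for n=1) → dominates.
Asymptotic: v ~ c₁ sin(πx/1.1) e^{7.416t} (exponential growth at rate −λ₁ ≈ 7.416).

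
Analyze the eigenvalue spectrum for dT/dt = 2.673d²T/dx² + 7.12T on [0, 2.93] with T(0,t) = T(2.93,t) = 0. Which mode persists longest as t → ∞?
Eigenvalues: λₙ = 2.673n²π²/2.93² - 7.12.
First three modes:
  n=1: λ₁ = 2.673π²/2.93² - 7.12 ≈ -4.047
  n=2: λ₂ = 10.692π²/2.93² - 7.12 ≈ 5.172
  n=3: λ₃ = 24.057π²/2.93² - 7.12 ≈ 20.537
Since 2.673π²/2.93² ≈ 3.073 < 7.12, λ₁ < 0.
The n=1 mode grows fastest (−λₙ is largest for n=1) → dominates.
Asymptotic: T ~ c₁ sin(πx/2.93) e^{4.047t} (exponential growth at rate −λ₁ ≈ 4.047).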